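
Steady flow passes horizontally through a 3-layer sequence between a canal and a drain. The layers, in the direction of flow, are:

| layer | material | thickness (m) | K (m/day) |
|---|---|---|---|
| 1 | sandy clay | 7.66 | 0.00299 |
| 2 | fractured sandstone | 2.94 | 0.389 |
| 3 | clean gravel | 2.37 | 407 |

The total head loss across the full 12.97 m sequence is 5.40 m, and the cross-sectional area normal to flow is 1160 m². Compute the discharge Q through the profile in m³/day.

2.44

Flow is perpendicular to layering, so the layers act in series and the equivalent K is the thickness-weighted harmonic mean.
Total thickness L = 7.66 + 2.94 + 2.37 = 12.97 m.
Σ(b_i/K_i) = 7.66/0.00299 + 2.94/0.389 + 2.37/407 = 2569 d.
K_eq = L / Σ(b_i/K_i) = 12.97 / 2569 = 0.005048 m/day.
Q = K_eq · A · (Δh/L) = 0.005048 × 1160 × (5.40/12.97) = 2.438 m³/day.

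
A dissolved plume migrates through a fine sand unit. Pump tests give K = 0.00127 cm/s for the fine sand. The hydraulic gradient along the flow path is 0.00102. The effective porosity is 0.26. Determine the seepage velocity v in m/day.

0.00430

Convert K: 0.00127 cm/s × 864 = 1.097 m/day.
Hydraulic gradient i = 0.00102.
Darcy flux q = K · i = 1.097 × 0.001020 = 0.001119 m/day.
Seepage velocity v = q / n_e = 0.001119 / 0.26 = 0.004305 m/day.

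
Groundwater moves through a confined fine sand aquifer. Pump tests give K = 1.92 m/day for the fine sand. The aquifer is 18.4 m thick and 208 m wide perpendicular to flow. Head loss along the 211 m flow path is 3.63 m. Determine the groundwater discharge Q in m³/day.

126

Cross-sectional area A = 208 × 18.4 = 3827 m².
Hydraulic gradient i = Δh / L = 3.63 / 211 = 0.01720.
Darcy's law: Q = K · A · i = 1.920 × 3827 × 0.01720 = 126.4 m³/day.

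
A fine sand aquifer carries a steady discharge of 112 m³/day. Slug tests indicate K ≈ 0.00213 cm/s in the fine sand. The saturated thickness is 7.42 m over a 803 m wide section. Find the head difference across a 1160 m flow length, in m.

Convert K: 0.00213 cm/s × 864 = 1.840 m/day.
Cross-sectional area A = 803 × 7.42 = 5958 m².
From Q = K·A·i, i = Q / (K·A) = 112 / (1.840 × 5958) = 0.01021.
Head loss Δh = i · L = 0.01021 × 1160 = 11.85 m.

11.8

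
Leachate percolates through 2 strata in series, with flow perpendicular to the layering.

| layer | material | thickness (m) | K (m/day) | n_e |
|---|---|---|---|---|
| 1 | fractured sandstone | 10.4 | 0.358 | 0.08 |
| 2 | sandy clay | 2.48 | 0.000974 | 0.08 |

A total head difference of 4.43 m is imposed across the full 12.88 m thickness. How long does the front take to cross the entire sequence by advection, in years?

With flow normal to the layers, continuity requires the same specific discharge q through every layer.
Σ(b_i/K_i) = 10.4/0.358 + 2.48/0.000974 = 2575 d.
q = Δh / Σ(b_i/K_i) = 4.43 / 2575 = 0.001720 m/day.
In each layer the seepage velocity is v_i = q/n_i, so the layer transit time is t_i = b_i·n_i / q:
  layer 1 (fractured sandstone): t_1 = 10.4 × 0.08 / 0.001720 = 483.7 d
  layer 2 (sandy clay): t_2 = 2.48 × 0.08 / 0.001720 = 115.3 d
Total t = Σ t_i = 599.0 days = 1.640 years.

1.64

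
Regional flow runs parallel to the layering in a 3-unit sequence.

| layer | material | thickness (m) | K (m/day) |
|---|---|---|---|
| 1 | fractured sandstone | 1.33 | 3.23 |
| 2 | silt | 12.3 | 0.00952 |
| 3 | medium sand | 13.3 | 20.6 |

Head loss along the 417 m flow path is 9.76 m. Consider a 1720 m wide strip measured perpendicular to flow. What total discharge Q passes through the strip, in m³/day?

11200

Flow is parallel to layering, so each bed carries its own Darcy discharge and the transmissivities add.
Σ(K_i·b_i) = 3.23×1.33 + 0.00952×12.3 + 20.6×13.3 = 278.4 m²/day.
Hydraulic gradient i = Δh / L = 9.76 / 417 = 0.02341.
Q = Σ(K_i·b_i) · W · i = 278.4 × 1720 × 0.02341 = 11207 m³/day.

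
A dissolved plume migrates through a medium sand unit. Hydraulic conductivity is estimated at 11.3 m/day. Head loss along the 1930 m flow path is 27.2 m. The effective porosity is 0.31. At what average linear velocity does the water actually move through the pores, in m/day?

Hydraulic gradient i = Δh / L = 27.2 / 1930 = 0.01409.
Darcy flux q = K · i = 11.30 × 0.01409 = 0.1593 m/day.
Seepage velocity v = q / n_e = 0.1593 / 0.31 = 0.5137 m/day.

0.514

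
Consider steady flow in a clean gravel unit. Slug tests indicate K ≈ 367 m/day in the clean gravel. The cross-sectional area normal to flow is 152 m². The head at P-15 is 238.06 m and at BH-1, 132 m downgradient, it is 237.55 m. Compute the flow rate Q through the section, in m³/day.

216

Hydraulic gradient i = (238.06 − 237.55) / 132 = 0.51 / 132 = 0.003864.
Darcy's law: Q = K · A · i = 367.0 × 152.0 × 0.003864 = 215.5 m³/day.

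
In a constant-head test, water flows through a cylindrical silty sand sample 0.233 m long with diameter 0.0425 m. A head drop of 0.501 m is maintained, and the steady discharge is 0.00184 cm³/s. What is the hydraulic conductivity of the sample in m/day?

Cross-sectional area A = π·(d/2)² = π × (0.0425/2)² = 0.001419 m².
Convert discharge: 0.00184 cm³/s = 1.840e-09 m³/s.
Darcy's law rearranged: K = Q·L / (A·Δh) = 1.840e-09 × 0.233 / (0.001419 × 0.501) = 6.032e-07 m/s = 0.05212 m/day.

0.0521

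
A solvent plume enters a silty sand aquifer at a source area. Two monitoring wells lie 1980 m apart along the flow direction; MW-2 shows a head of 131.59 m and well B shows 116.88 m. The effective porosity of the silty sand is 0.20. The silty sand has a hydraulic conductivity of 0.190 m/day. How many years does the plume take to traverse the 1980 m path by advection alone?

Hydraulic gradient i = (131.59 − 116.88) / 1980 = 14.71 / 1980 = 0.007429.
Darcy flux q = K · i = 0.1900 × 0.007429 = 0.001412 m/day.
Seepage velocity v = q / n_e = 0.001412 / 0.20 = 0.007058 m/day.
Travel time t = L / v = 1980 / 0.007058 = 2.805e+05 days = 768.1 years.

768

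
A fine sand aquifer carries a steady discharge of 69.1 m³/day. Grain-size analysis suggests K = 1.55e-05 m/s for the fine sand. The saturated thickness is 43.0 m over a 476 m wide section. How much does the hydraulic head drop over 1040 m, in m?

Convert K: 1.55e-05 m/s × 86400 = 1.339 m/day.
Cross-sectional area A = 476 × 43.0 = 20468 m².
From Q = K·A·i, i = Q / (K·A) = 69.1 / (1.339 × 20468) = 0.002521.
Head loss Δh = i · L = 0.002521 × 1040 = 2.622 m.

2.62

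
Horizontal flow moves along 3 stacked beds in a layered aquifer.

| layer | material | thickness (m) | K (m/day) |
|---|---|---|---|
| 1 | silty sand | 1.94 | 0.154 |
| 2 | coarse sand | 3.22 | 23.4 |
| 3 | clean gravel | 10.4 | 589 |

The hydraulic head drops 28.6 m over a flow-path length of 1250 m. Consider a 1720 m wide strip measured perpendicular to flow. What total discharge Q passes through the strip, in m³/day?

Flow is parallel to layering, so each bed carries its own Darcy discharge and the transmissivities add.
Σ(K_i·b_i) = 0.154×1.94 + 23.4×3.22 + 589×10.4 = 6201 m²/day.
Hydraulic gradient i = Δh / L = 28.6 / 1250 = 0.02288.
Q = Σ(K_i·b_i) · W · i = 6201 × 1720 × 0.02288 = 2.440e+05 m³/day.

244000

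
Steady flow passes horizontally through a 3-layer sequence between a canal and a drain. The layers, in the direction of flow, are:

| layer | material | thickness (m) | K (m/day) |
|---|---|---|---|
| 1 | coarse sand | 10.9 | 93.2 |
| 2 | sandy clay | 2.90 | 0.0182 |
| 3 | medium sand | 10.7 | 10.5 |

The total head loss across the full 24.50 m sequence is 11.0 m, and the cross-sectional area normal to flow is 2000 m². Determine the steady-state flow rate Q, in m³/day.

Flow is perpendicular to layering, so the layers act in series and the equivalent K is the thickness-weighted harmonic mean.
Total thickness L = 10.9 + 2.90 + 10.7 = 24.50 m.
Σ(b_i/K_i) = 10.9/93.2 + 2.90/0.0182 + 10.7/10.5 = 160.5 d.
K_eq = L / Σ(b_i/K_i) = 24.50 / 160.5 = 0.1527 m/day.
Q = K_eq · A · (Δh/L) = 0.1527 × 2000 × (11.0/24.50) = 137.1 m³/day.

137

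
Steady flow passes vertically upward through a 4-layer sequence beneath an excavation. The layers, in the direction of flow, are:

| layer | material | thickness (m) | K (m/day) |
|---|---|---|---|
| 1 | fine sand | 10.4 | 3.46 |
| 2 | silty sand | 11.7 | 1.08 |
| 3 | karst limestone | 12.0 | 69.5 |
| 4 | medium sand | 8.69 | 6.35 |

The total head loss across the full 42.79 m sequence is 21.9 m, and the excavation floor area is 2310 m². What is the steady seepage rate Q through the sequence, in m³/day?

Flow is perpendicular to layering, so the layers act in series and the equivalent K is the thickness-weighted harmonic mean.
Total thickness L = 10.4 + 11.7 + 12.0 + 8.69 = 42.79 m.
Σ(b_i/K_i) = 10.4/3.46 + 11.7/1.08 + 12.0/69.5 + 8.69/6.35 = 15.38 d.
K_eq = L / Σ(b_i/K_i) = 42.79 / 15.38 = 2.782 m/day.
Q = K_eq · A · (Δh/L) = 2.782 × 2310 × (21.9/42.79) = 3289 m³/day.

3290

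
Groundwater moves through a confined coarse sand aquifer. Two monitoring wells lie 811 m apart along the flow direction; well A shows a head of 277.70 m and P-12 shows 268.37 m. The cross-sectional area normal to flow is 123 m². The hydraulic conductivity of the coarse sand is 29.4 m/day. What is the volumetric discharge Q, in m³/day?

41.6

Hydraulic gradient i = (277.70 − 268.37) / 811 = 9.33 / 811 = 0.01150.
Darcy's law: Q = K · A · i = 29.40 × 123.0 × 0.01150 = 41.60 m³/day.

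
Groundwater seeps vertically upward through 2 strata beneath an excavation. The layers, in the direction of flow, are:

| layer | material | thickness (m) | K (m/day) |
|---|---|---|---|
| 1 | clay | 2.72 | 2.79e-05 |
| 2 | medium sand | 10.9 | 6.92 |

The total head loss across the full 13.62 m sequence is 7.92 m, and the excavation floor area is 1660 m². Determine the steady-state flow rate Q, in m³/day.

0.135

Flow is perpendicular to layering, so the layers act in series and the equivalent K is the thickness-weighted harmonic mean.
Total thickness L = 2.72 + 10.9 = 13.62 m.
Σ(b_i/K_i) = 2.72/2.79e-05 + 10.9/6.92 = 97493 d.
K_eq = L / Σ(b_i/K_i) = 13.62 / 97493 = 0.0001397 m/day.
Q = K_eq · A · (Δh/L) = 0.0001397 × 1660 × (7.92/13.62) = 0.1349 m³/day.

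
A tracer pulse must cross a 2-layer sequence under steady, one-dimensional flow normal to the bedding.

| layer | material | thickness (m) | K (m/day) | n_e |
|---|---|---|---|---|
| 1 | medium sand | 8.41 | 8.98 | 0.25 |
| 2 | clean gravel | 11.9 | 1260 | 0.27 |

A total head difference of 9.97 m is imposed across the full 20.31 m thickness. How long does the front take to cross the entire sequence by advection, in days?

With flow normal to the layers, continuity requires the same specific discharge q through every layer.
Σ(b_i/K_i) = 8.41/8.98 + 11.9/1260 = 0.9460 d.
q = Δh / Σ(b_i/K_i) = 9.97 / 0.9460 = 10.54 m/day.
In each layer the seepage velocity is v_i = q/n_i, so the layer transit time is t_i = b_i·n_i / q:
  layer 1 (medium sand): t_1 = 8.41 × 0.25 / 10.54 = 0.1995 d
  layer 2 (clean gravel): t_2 = 11.9 × 0.27 / 10.54 = 0.3049 d
Total t = Σ t_i = 0.5043 days.

0.504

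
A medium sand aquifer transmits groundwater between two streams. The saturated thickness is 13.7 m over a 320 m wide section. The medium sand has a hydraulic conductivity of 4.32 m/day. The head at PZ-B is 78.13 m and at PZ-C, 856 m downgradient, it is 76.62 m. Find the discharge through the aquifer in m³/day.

33.4

Cross-sectional area A = 320 × 13.7 = 4384 m².
Hydraulic gradient i = (78.13 − 76.62) / 856 = 1.51 / 856 = 0.001764.
Darcy's law: Q = K · A · i = 4.320 × 4384 × 0.001764 = 33.41 m³/day.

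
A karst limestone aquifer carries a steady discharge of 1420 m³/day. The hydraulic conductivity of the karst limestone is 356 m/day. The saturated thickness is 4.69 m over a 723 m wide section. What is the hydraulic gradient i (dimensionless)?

0.00118

Cross-sectional area A = 723 × 4.69 = 3391 m².
From Q = K·A·i, i = Q / (K·A) = 1420 / (356.0 × 3391) = 0.001176.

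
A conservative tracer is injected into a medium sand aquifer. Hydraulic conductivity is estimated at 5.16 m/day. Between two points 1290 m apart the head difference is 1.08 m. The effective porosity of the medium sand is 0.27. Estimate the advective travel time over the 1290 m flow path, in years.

Hydraulic gradient i = Δh / L = 1.08 / 1290 = 0.0008372.
Darcy flux q = K · i = 5.160 × 0.0008372 = 0.004320 m/day.
Seepage velocity v = q / n_e = 0.004320 / 0.27 = 0.01600 m/day.
Travel time t = L / v = 1290 / 0.01600 = 80625 days = 220.7 years.

221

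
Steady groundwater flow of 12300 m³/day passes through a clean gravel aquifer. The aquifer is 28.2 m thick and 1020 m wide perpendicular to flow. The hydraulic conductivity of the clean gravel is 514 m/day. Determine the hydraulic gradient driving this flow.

0.000832

Cross-sectional area A = 1020 × 28.2 = 28764 m².
From Q = K·A·i, i = Q / (K·A) = 12300 / (514.0 × 28764) = 0.0008319.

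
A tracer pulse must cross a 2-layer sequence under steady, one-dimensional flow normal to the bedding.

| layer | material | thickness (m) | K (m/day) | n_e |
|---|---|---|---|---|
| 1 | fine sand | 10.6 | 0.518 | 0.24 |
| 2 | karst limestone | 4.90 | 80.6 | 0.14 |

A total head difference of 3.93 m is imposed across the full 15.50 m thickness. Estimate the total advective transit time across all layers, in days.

With flow normal to the layers, continuity requires the same specific discharge q through every layer.
Σ(b_i/K_i) = 10.6/0.518 + 4.90/80.6 = 20.52 d.
q = Δh / Σ(b_i/K_i) = 3.93 / 20.52 = 0.1915 m/day.
In each layer the seepage velocity is v_i = q/n_i, so the layer transit time is t_i = b_i·n_i / q:
  layer 1 (fine sand): t_1 = 10.6 × 0.24 / 0.1915 = 13.29 d
  layer 2 (karst limestone): t_2 = 4.90 × 0.14 / 0.1915 = 3.583 d
Total t = Σ t_i = 16.87 days.

16.9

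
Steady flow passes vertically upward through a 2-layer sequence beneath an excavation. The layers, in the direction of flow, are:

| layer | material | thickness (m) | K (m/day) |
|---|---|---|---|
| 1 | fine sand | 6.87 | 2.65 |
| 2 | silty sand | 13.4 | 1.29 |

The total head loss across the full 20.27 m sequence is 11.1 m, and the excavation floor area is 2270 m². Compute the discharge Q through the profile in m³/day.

Flow is perpendicular to layering, so the layers act in series and the equivalent K is the thickness-weighted harmonic mean.
Total thickness L = 6.87 + 13.4 = 20.27 m.
Σ(b_i/K_i) = 6.87/2.65 + 13.4/1.29 = 12.98 d.
K_eq = L / Σ(b_i/K_i) = 20.27 / 12.98 = 1.562 m/day.
Q = K_eq · A · (Δh/L) = 1.562 × 2270 × (11.1/20.27) = 1941 m³/day.

1940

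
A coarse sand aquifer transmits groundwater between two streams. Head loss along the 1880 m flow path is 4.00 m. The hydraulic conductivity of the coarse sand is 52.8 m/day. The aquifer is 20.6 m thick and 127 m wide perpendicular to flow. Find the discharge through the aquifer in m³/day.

Cross-sectional area A = 127 × 20.6 = 2616 m².
Hydraulic gradient i = Δh / L = 4.00 / 1880 = 0.002128.
Darcy's law: Q = K · A · i = 52.80 × 2616 × 0.002128 = 293.9 m³/day.

294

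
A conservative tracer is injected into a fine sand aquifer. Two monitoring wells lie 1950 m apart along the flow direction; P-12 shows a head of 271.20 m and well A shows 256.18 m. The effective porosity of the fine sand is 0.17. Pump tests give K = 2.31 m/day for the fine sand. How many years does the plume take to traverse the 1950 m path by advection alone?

51.0

Hydraulic gradient i = (271.20 − 256.18) / 1950 = 15.02 / 1950 = 0.007703.
Darcy flux q = K · i = 2.310 × 0.007703 = 0.01779 m/day.
Seepage velocity v = q / n_e = 0.01779 / 0.17 = 0.1047 m/day.
Travel time t = L / v = 1950 / 0.1047 = 18631 days = 51.01 years.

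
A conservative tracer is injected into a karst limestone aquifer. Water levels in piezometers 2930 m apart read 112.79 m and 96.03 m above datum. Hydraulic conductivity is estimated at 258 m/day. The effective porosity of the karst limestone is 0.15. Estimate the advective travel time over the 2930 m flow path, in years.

Hydraulic gradient i = (112.79 − 96.03) / 2930 = 16.76 / 2930 = 0.005720.
Darcy flux q = K · i = 258.0 × 0.005720 = 1.476 m/day.
Seepage velocity v = q / n_e = 1.476 / 0.15 = 9.839 m/day.
Travel time t = L / v = 2930 / 9.839 = 297.8 days = 0.8153 years.

0.815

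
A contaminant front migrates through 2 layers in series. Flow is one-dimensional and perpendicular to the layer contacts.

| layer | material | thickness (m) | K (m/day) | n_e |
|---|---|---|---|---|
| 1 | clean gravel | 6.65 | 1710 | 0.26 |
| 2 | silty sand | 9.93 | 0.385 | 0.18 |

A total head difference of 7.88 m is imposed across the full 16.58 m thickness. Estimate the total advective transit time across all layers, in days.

11.5

With flow normal to the layers, continuity requires the same specific discharge q through every layer.
Σ(b_i/K_i) = 6.65/1710 + 9.93/0.385 = 25.80 d.
q = Δh / Σ(b_i/K_i) = 7.88 / 25.80 = 0.3055 m/day.
In each layer the seepage velocity is v_i = q/n_i, so the layer transit time is t_i = b_i·n_i / q:
  layer 1 (clean gravel): t_1 = 6.65 × 0.26 / 0.3055 = 5.660 d
  layer 2 (silty sand): t_2 = 9.93 × 0.18 / 0.3055 = 5.851 d
Total t = Σ t_i = 11.51 days.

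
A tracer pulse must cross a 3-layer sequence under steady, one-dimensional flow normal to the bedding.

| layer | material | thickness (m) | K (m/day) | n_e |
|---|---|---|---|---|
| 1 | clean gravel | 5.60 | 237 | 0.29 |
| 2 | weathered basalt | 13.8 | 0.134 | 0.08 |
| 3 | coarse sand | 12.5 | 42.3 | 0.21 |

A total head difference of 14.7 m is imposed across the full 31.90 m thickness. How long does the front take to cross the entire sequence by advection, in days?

With flow normal to the layers, continuity requires the same specific discharge q through every layer.
Σ(b_i/K_i) = 5.60/237 + 13.8/0.134 + 12.5/42.3 = 103.3 d.
q = Δh / Σ(b_i/K_i) = 14.7 / 103.3 = 0.1423 m/day.
In each layer the seepage velocity is v_i = q/n_i, so the layer transit time is t_i = b_i·n_i / q:
  layer 1 (clean gravel): t_1 = 5.60 × 0.29 / 0.1423 = 11.41 d
  layer 2 (weathered basalt): t_2 = 13.8 × 0.08 / 0.1423 = 7.758 d
  layer 3 (coarse sand): t_3 = 12.5 × 0.21 / 0.1423 = 18.45 d
Total t = Σ t_i = 37.62 days.

37.6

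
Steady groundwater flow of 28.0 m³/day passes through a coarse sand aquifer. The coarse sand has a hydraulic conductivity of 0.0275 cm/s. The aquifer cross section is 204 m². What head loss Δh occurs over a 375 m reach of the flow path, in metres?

2.17

Convert K: 0.0275 cm/s × 864 = 23.76 m/day.
From Q = K·A·i, i = Q / (K·A) = 28.0 / (23.76 × 204.0) = 0.005777.
Head loss Δh = i · L = 0.005777 × 375 = 2.166 m.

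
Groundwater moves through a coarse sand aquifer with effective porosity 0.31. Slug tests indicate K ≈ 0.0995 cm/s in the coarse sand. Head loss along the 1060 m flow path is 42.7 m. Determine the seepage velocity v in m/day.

11.2

Convert K: 0.0995 cm/s × 864 = 85.97 m/day.
Hydraulic gradient i = Δh / L = 42.7 / 1060 = 0.04028.
Darcy flux q = K · i = 85.97 × 0.04028 = 3.463 m/day.
Seepage velocity v = q / n_e = 3.463 / 0.31 = 11.17 m/day.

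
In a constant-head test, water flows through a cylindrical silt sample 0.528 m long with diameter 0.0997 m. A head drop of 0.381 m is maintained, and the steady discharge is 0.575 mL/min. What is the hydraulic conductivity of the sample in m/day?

0.147

Cross-sectional area A = π·(d/2)² = π × (0.0997/2)² = 0.007807 m².
Convert discharge: 0.575 mL/min = 9.583e-09 m³/s.
Darcy's law rearranged: K = Q·L / (A·Δh) = 9.583e-09 × 0.528 / (0.007807 × 0.381) = 1.701e-06 m/s = 0.1470 m/day.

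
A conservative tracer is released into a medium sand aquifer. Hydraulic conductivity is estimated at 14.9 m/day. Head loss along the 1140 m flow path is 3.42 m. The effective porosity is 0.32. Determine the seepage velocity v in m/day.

0.140

Hydraulic gradient i = Δh / L = 3.42 / 1140 = 0.003000.
Darcy flux q = K · i = 14.90 × 0.003000 = 0.04470 m/day.
Seepage velocity v = q / n_e = 0.04470 / 0.32 = 0.1397 m/day.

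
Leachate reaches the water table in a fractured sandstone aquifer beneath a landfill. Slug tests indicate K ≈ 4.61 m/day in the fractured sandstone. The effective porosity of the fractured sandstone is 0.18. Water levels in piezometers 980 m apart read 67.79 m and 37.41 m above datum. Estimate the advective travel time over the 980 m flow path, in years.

3.38

Hydraulic gradient i = (67.79 − 37.41) / 980 = 30.38 / 980 = 0.03100.
Darcy flux q = K · i = 4.610 × 0.03100 = 0.1429 m/day.
Seepage velocity v = q / n_e = 0.1429 / 0.18 = 0.7939 m/day.
Travel time t = L / v = 980 / 0.7939 = 1234 days = 3.379 years.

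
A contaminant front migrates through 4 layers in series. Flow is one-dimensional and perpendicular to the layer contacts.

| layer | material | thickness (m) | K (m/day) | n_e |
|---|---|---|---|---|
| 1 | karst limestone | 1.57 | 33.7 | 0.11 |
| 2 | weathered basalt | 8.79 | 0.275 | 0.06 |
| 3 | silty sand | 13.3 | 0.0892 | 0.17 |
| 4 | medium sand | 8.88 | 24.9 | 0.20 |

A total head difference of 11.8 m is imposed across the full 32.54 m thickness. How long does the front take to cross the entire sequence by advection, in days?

With flow normal to the layers, continuity requires the same specific discharge q through every layer.
Σ(b_i/K_i) = 1.57/33.7 + 8.79/0.275 + 13.3/0.0892 + 8.88/24.9 = 181.5 d.
q = Δh / Σ(b_i/K_i) = 11.8 / 181.5 = 0.06502 m/day.
In each layer the seepage velocity is v_i = q/n_i, so the layer transit time is t_i = b_i·n_i / q:
  layer 1 (karst limestone): t_1 = 1.57 × 0.11 / 0.06502 = 2.656 d
  layer 2 (weathered basalt): t_2 = 8.79 × 0.06 / 0.06502 = 8.111 d
  layer 3 (silty sand): t_3 = 13.3 × 0.17 / 0.06502 = 34.77 d
  layer 4 (medium sand): t_4 = 8.88 × 0.20 / 0.06502 = 27.31 d
Total t = Σ t_i = 72.85 days.

72.9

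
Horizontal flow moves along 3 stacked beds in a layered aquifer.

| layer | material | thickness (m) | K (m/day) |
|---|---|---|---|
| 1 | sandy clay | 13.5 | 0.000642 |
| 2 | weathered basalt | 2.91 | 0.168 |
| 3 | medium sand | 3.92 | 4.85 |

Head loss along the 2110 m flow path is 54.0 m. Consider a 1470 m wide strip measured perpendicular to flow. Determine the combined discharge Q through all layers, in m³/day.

Flow is parallel to layering, so each bed carries its own Darcy discharge and the transmissivities add.
Σ(K_i·b_i) = 0.000642×13.5 + 0.168×2.91 + 4.85×3.92 = 19.51 m²/day.
Hydraulic gradient i = Δh / L = 54.0 / 2110 = 0.02559.
Q = Σ(K_i·b_i) · W · i = 19.51 × 1470 × 0.02559 = 734.0 m³/day.

734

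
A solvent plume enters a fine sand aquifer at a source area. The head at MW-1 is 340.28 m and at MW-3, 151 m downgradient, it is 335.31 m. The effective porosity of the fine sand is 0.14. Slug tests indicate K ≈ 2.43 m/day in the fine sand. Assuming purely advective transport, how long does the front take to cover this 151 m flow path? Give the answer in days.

264

Hydraulic gradient i = (340.28 − 335.31) / 151 = 4.97 / 151 = 0.03291.
Darcy flux q = K · i = 2.430 × 0.03291 = 0.07998 m/day.
Seepage velocity v = q / n_e = 0.07998 / 0.14 = 0.5713 m/day.
Travel time t = L / v = 151 / 0.5713 = 264.3 days.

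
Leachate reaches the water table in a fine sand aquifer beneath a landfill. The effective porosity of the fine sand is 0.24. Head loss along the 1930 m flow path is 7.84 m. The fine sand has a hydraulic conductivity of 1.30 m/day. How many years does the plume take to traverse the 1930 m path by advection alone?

Hydraulic gradient i = Δh / L = 7.84 / 1930 = 0.004062.
Darcy flux q = K · i = 1.300 × 0.004062 = 0.005281 m/day.
Seepage velocity v = q / n_e = 0.005281 / 0.24 = 0.02200 m/day.
Travel time t = L / v = 1930 / 0.02200 = 87714 days = 240.1 years.

240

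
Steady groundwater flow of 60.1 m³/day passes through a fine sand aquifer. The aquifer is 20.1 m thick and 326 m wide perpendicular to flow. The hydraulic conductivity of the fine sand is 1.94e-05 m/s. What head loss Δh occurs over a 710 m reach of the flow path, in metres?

3.89

Convert K: 1.94e-05 m/s × 86400 = 1.676 m/day.
Cross-sectional area A = 326 × 20.1 = 6553 m².
From Q = K·A·i, i = Q / (K·A) = 60.1 / (1.676 × 6553) = 0.005472.
Head loss Δh = i · L = 0.005472 × 710 = 3.885 m.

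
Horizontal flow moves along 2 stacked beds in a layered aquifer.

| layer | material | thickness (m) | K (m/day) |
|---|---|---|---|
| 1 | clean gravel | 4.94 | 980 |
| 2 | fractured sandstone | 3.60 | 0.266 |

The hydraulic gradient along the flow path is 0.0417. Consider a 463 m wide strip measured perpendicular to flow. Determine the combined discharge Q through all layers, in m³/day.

93500

Flow is parallel to layering, so each bed carries its own Darcy discharge and the transmissivities add.
Σ(K_i·b_i) = 980×4.94 + 0.266×3.60 = 4842 m²/day.
Hydraulic gradient i = 0.0417.
Q = Σ(K_i·b_i) · W · i = 4842 × 463 × 0.04170 = 93488 m³/day.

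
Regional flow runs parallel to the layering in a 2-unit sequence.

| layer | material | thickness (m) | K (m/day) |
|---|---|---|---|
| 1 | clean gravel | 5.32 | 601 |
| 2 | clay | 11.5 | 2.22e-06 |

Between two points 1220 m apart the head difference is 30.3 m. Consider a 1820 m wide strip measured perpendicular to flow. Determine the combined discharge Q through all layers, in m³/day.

145000

Flow is parallel to layering, so each bed carries its own Darcy discharge and the transmissivities add.
Σ(K_i·b_i) = 601×5.32 + 2.22e-06×11.5 = 3197 m²/day.
Hydraulic gradient i = Δh / L = 30.3 / 1220 = 0.02484.
Q = Σ(K_i·b_i) · W · i = 3197 × 1820 × 0.02484 = 1.445e+05 m³/day.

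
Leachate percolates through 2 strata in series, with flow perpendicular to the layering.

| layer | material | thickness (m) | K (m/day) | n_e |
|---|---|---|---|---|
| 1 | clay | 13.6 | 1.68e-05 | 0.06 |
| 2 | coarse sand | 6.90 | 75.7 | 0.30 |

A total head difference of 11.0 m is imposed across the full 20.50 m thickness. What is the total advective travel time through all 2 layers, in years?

581

With flow normal to the layers, continuity requires the same specific discharge q through every layer.
Σ(b_i/K_i) = 13.6/1.68e-05 + 6.90/75.7 = 8.095e+05 d.
q = Δh / Σ(b_i/K_i) = 11.0 / 8.095e+05 = 1.359e-05 m/day.
In each layer the seepage velocity is v_i = q/n_i, so the layer transit time is t_i = b_i·n_i / q:
  layer 1 (clay): t_1 = 13.6 × 0.06 / 1.359e-05 = 60052 d
  layer 2 (coarse sand): t_2 = 6.90 × 0.30 / 1.359e-05 = 1.523e+05 d
Total t = Σ t_i = 2.124e+05 days = 581.5 years.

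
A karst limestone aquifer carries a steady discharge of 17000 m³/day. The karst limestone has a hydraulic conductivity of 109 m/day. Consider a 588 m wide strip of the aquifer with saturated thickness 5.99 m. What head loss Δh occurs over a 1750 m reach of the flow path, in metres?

77.5

Cross-sectional area A = 588 × 5.99 = 3522 m².
From Q = K·A·i, i = Q / (K·A) = 17000 / (109.0 × 3522) = 0.04428.
Head loss Δh = i · L = 0.04428 × 1750 = 77.49 m.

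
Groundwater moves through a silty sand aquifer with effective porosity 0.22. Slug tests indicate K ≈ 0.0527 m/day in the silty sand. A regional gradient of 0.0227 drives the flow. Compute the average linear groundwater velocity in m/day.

0.00544

Hydraulic gradient i = 0.0227.
Darcy flux q = K · i = 0.05270 × 0.02270 = 0.001196 m/day.
Seepage velocity v = q / n_e = 0.001196 / 0.22 = 0.005438 m/day.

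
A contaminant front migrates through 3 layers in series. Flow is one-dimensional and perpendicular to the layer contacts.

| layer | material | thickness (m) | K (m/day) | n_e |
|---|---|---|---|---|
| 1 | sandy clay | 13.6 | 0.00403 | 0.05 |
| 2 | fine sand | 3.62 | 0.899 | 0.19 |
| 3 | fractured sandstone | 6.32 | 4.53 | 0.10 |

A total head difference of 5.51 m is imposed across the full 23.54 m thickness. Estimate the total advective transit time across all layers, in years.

With flow normal to the layers, continuity requires the same specific discharge q through every layer.
Σ(b_i/K_i) = 13.6/0.00403 + 3.62/0.899 + 6.32/4.53 = 3380 d.
q = Δh / Σ(b_i/K_i) = 5.51 / 3380 = 0.001630 m/day.
In each layer the seepage velocity is v_i = q/n_i, so the layer transit time is t_i = b_i·n_i / q:
  layer 1 (sandy clay): t_1 = 13.6 × 0.05 / 0.001630 = 417.1 d
  layer 2 (fine sand): t_2 = 3.62 × 0.19 / 0.001630 = 421.9 d
  layer 3 (fractured sandstone): t_3 = 6.32 × 0.10 / 0.001630 = 387.7 d
Total t = Σ t_i = 1227 days = 3.359 years.

3.36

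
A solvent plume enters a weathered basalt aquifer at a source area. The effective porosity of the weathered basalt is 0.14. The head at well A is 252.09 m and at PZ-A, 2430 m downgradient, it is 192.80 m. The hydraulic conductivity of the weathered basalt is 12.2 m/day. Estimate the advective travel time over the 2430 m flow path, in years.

Hydraulic gradient i = (252.09 − 192.80) / 2430 = 59.29 / 2430 = 0.02440.
Darcy flux q = K · i = 12.20 × 0.02440 = 0.2977 m/day.
Seepage velocity v = q / n_e = 0.2977 / 0.14 = 2.126 m/day.
Travel time t = L / v = 2430 / 2.126 = 1143 days = 3.129 years.

3.13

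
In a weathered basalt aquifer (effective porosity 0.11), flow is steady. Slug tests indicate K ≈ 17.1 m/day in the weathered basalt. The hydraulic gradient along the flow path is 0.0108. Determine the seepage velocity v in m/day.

Hydraulic gradient i = 0.0108.
Darcy flux q = K · i = 17.10 × 0.01080 = 0.1847 m/day.
Seepage velocity v = q / n_e = 0.1847 / 0.11 = 1.679 m/day.

1.68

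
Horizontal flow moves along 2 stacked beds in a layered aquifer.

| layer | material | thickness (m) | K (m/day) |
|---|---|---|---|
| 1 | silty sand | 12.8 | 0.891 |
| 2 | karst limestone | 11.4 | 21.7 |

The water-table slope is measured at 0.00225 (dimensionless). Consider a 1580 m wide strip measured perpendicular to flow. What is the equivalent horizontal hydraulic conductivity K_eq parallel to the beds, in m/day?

10.7

Flow is parallel to layering, so each bed carries its own Darcy discharge and the transmissivities add.
Σ(K_i·b_i) = 0.891×12.8 + 21.7×11.4 = 258.8 m²/day.
Total thickness b = 24.20 m, so K_eq = Σ(K_i·b_i)/b = 10.69 m/day.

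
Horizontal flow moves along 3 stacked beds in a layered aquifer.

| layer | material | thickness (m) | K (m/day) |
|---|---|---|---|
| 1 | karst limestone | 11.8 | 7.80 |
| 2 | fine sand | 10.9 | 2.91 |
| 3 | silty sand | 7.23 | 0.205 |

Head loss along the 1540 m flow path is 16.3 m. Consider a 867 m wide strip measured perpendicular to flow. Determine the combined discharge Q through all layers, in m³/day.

1150

Flow is parallel to layering, so each bed carries its own Darcy discharge and the transmissivities add.
Σ(K_i·b_i) = 7.80×11.8 + 2.91×10.9 + 0.205×7.23 = 125.2 m²/day.
Hydraulic gradient i = Δh / L = 16.3 / 1540 = 0.01058.
Q = Σ(K_i·b_i) · W · i = 125.2 × 867 × 0.01058 = 1149 m³/day.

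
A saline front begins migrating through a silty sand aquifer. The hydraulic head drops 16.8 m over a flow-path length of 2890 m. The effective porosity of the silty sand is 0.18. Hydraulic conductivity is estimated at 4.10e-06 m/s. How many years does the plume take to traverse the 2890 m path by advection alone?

692

Convert K: 4.10e-06 m/s × 86400 = 0.3542 m/day.
Hydraulic gradient i = Δh / L = 16.8 / 2890 = 0.005813.
Darcy flux q = K · i = 0.3542 × 0.005813 = 0.002059 m/day.
Seepage velocity v = q / n_e = 0.002059 / 0.18 = 0.01144 m/day.
Travel time t = L / v = 2890 / 0.01144 = 2.526e+05 days = 691.6 years.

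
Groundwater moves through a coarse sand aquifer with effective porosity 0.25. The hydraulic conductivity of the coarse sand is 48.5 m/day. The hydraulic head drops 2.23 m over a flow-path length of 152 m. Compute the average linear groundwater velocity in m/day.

2.85

Hydraulic gradient i = Δh / L = 2.23 / 152 = 0.01467.
Darcy flux q = K · i = 48.50 × 0.01467 = 0.7115 m/day.
Seepage velocity v = q / n_e = 0.7115 / 0.25 = 2.846 m/day.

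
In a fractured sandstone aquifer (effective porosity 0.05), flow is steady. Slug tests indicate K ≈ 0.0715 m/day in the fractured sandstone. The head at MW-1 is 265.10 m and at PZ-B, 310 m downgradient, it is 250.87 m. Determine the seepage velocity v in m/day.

Hydraulic gradient i = (265.10 − 250.87) / 310 = 14.23 / 310 = 0.04590.
Darcy flux q = K · i = 0.07150 × 0.04590 = 0.003282 m/day.
Seepage velocity v = q / n_e = 0.003282 / 0.05 = 0.06564 m/day.

0.0656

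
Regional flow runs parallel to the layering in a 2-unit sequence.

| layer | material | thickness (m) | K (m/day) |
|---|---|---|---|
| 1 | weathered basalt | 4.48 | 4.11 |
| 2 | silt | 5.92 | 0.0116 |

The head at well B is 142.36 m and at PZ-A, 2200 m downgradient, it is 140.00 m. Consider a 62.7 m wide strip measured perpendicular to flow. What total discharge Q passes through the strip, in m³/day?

Flow is parallel to layering, so each bed carries its own Darcy discharge and the transmissivities add.
Σ(K_i·b_i) = 4.11×4.48 + 0.0116×5.92 = 18.48 m²/day.
Hydraulic gradient i = (142.36 − 140.00) / 2200 = 2.36 / 2200 = 0.001073.
Q = Σ(K_i·b_i) · W · i = 18.48 × 62.7 × 0.001073 = 1.243 m³/day.

1.24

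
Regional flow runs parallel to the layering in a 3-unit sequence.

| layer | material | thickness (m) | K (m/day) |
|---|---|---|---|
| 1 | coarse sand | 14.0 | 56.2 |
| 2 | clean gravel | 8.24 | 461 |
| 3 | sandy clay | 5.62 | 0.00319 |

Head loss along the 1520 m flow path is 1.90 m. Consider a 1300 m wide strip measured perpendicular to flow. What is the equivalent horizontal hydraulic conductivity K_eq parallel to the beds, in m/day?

Flow is parallel to layering, so each bed carries its own Darcy discharge and the transmissivities add.
Σ(K_i·b_i) = 56.2×14.0 + 461×8.24 + 0.00319×5.62 = 4585 m²/day.
Total thickness b = 27.86 m, so K_eq = Σ(K_i·b_i)/b = 164.6 m/day.

165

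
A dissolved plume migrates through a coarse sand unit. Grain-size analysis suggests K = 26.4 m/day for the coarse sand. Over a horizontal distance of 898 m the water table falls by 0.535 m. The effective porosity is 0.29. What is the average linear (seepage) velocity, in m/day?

Hydraulic gradient i = Δh / L = 0.535 / 898 = 0.0005958.
Darcy flux q = K · i = 26.40 × 0.0005958 = 0.01573 m/day.
Seepage velocity v = q / n_e = 0.01573 / 0.29 = 0.05424 m/day.

0.0542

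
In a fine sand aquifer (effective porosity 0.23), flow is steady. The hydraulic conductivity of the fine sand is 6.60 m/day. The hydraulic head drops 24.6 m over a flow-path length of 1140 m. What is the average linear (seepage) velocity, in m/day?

0.619

Hydraulic gradient i = Δh / L = 24.6 / 1140 = 0.02158.
Darcy flux q = K · i = 6.600 × 0.02158 = 0.1424 m/day.
Seepage velocity v = q / n_e = 0.1424 / 0.23 = 0.6192 m/day.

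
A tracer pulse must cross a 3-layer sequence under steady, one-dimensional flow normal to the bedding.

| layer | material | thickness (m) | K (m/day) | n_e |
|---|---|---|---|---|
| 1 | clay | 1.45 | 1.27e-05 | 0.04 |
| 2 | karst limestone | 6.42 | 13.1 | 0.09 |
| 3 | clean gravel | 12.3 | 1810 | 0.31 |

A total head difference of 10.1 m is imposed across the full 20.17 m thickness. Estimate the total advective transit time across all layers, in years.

With flow normal to the layers, continuity requires the same specific discharge q through every layer.
Σ(b_i/K_i) = 1.45/1.27e-05 + 6.42/13.1 + 12.3/1810 = 1.142e+05 d.
q = Δh / Σ(b_i/K_i) = 10.1 / 1.142e+05 = 8.846e-05 m/day.
In each layer the seepage velocity is v_i = q/n_i, so the layer transit time is t_i = b_i·n_i / q:
  layer 1 (clay): t_1 = 1.45 × 0.04 / 8.846e-05 = 655.7 d
  layer 2 (karst limestone): t_2 = 6.42 × 0.09 / 8.846e-05 = 6532 d
  layer 3 (clean gravel): t_3 = 12.3 × 0.31 / 8.846e-05 = 43103 d
Total t = Σ t_i = 50291 days = 137.7 years.

138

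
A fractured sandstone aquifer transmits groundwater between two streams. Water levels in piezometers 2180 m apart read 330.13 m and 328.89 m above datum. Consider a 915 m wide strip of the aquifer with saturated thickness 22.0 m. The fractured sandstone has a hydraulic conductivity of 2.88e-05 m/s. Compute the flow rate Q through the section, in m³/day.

28.5

Convert K: 2.88e-05 m/s × 86400 = 2.488 m/day.
Cross-sectional area A = 915 × 22.0 = 20130 m².
Hydraulic gradient i = (330.13 − 328.89) / 2180 = 1.24 / 2180 = 0.0005688.
Darcy's law: Q = K · A · i = 2.488 × 20130 × 0.0005688 = 28.49 m³/day.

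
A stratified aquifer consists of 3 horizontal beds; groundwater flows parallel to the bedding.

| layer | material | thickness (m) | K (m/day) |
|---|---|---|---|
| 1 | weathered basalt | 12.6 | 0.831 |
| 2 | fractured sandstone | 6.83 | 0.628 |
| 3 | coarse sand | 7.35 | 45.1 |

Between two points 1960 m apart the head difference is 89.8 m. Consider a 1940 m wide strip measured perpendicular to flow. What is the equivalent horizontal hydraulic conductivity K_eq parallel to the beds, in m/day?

Flow is parallel to layering, so each bed carries its own Darcy discharge and the transmissivities add.
Σ(K_i·b_i) = 0.831×12.6 + 0.628×6.83 + 45.1×7.35 = 346.2 m²/day.
Total thickness b = 26.78 m, so K_eq = Σ(K_i·b_i)/b = 12.93 m/day.

12.9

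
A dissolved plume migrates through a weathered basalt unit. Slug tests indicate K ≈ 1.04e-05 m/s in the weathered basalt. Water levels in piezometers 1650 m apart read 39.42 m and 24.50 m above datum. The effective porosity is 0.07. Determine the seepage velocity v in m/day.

0.116

Convert K: 1.04e-05 m/s × 86400 = 0.8986 m/day.
Hydraulic gradient i = (39.42 − 24.50) / 1650 = 14.92 / 1650 = 0.009042.
Darcy flux q = K · i = 0.8986 × 0.009042 = 0.008125 m/day.
Seepage velocity v = q / n_e = 0.008125 / 0.07 = 0.1161 m/day.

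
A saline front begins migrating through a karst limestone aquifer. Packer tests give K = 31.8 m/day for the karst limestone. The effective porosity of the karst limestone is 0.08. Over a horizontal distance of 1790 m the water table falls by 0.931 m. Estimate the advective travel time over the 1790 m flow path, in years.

23.7

Hydraulic gradient i = Δh / L = 0.931 / 1790 = 0.0005201.
Darcy flux q = K · i = 31.80 × 0.0005201 = 0.01654 m/day.
Seepage velocity v = q / n_e = 0.01654 / 0.08 = 0.2067 m/day.
Travel time t = L / v = 1790 / 0.2067 = 8658 days = 23.70 years.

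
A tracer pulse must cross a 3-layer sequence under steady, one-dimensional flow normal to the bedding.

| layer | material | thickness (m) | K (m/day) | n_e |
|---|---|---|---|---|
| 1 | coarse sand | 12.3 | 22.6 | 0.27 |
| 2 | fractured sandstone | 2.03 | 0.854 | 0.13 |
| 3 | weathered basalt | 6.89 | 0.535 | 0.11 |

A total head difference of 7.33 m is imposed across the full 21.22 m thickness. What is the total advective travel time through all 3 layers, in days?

With flow normal to the layers, continuity requires the same specific discharge q through every layer.
Σ(b_i/K_i) = 12.3/22.6 + 2.03/0.854 + 6.89/0.535 = 15.80 d.
q = Δh / Σ(b_i/K_i) = 7.33 / 15.80 = 0.4639 m/day.
In each layer the seepage velocity is v_i = q/n_i, so the layer transit time is t_i = b_i·n_i / q:
  layer 1 (coarse sand): t_1 = 12.3 × 0.27 / 0.4639 = 7.158 d
  layer 2 (fractured sandstone): t_2 = 2.03 × 0.13 / 0.4639 = 0.5688 d
  layer 3 (weathered basalt): t_3 = 6.89 × 0.11 / 0.4639 = 1.634 d
Total t = Σ t_i = 9.361 days.

9.36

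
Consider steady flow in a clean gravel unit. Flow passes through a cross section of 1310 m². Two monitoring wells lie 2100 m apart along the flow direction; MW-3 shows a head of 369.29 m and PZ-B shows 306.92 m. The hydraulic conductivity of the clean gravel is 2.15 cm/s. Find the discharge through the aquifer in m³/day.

Convert K: 2.15 cm/s × 864 = 1858 m/day.
Hydraulic gradient i = (369.29 − 306.92) / 2100 = 62.37 / 2100 = 0.02970.
Darcy's law: Q = K · A · i = 1858 × 1310 × 0.02970 = 72274 m³/day.

72300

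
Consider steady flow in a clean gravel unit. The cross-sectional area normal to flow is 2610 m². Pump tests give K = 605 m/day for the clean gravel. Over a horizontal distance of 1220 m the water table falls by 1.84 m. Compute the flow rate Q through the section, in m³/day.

Hydraulic gradient i = Δh / L = 1.84 / 1220 = 0.001508.
Darcy's law: Q = K · A · i = 605.0 × 2610 × 0.001508 = 2382 m³/day.

2380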